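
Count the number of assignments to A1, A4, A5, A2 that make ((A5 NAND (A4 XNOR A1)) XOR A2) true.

Satisfying assignments: (0,0,0,0), (0,0,1,1), (0,1,0,0), (0,1,1,0), (1,0,0,0), (1,0,1,0), (1,1,0,0), (1,1,1,1)
Count: 8 out of 16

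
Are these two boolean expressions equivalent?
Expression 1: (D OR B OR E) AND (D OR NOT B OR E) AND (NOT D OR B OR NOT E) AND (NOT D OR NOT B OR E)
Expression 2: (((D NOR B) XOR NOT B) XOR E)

Yes, they are equivalent — the two output columns agree on all 8 assignments:
D | B | E | Expression 1 | Expression 2
---------------------------------------
0 | 0 | 0 | 0 | 0
0 | 0 | 1 | 1 | 1
0 | 1 | 0 | 0 | 0
0 | 1 | 1 | 1 | 1
1 | 0 | 0 | 1 | 1
1 | 0 | 1 | 0 | 0
1 | 1 | 0 | 0 | 0
1 | 1 | 1 | 1 | 1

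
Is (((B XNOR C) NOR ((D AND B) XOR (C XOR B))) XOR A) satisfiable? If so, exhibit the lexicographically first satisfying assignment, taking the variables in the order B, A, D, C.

B=0, A=1, D=0, C=0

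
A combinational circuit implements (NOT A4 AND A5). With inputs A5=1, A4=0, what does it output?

Substituting: (NOT 0 AND 1)
= 1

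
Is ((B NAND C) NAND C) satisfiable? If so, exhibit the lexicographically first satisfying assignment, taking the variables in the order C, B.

C=0, B=0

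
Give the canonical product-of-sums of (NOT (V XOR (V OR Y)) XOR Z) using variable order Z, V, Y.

ΠM(1, 4, 6, 7) = (Z OR V OR NOT Y) AND (NOT Z OR V OR Y) AND (NOT Z OR NOT V OR Y) AND (NOT Z OR NOT V OR NOT Y)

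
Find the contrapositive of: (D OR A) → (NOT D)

Contrapositive: D → NOT (D OR A)
Note: A statement and its contrapositive are logically equivalent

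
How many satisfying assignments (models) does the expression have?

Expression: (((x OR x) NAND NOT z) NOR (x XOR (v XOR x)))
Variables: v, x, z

Satisfying assignments: (0,1,0)
Count: 1 out of 8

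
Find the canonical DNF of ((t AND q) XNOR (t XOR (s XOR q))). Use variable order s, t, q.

(NOT s AND NOT t AND NOT q) OR (s AND NOT t AND q) OR (s AND t AND NOT q) OR (s AND t AND q)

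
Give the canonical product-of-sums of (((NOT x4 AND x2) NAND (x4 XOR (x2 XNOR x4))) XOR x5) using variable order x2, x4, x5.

ΠM(1, 3, 5, 7) = (x2 OR x4 OR NOT x5) AND (x2 OR NOT x4 OR NOT x5) AND (NOT x2 OR x4 OR NOT x5) AND (NOT x2 OR NOT x4 OR NOT x5)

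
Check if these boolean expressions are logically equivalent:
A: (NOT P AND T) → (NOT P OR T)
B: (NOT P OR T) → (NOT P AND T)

No, Converse is not equivalent to original (counterexample: T=0, P=0)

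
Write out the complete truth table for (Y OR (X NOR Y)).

X | Y | Output
--------------
0 | 0 | 1
0 | 1 | 1
1 | 0 | 0
1 | 1 | 1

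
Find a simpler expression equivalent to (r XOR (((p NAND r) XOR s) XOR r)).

By XOR self-cancellation ((E XOR v) XOR v = E):
= ((p NAND r) XOR s)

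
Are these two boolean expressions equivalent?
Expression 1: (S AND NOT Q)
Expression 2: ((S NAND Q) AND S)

Yes, they are equivalent — the two output columns agree on all 4 assignments:
S | Q | Expression 1 | Expression 2
-----------------------------------
0 | 0 | 0 | 0
0 | 1 | 0 | 0
1 | 0 | 1 | 1
1 | 1 | 0 | 0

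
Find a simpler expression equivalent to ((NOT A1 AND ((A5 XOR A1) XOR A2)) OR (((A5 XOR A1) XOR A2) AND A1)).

By distribution ((E AND v) OR (E AND NOT v) = E):
= ((A5 XOR A1) XOR A2)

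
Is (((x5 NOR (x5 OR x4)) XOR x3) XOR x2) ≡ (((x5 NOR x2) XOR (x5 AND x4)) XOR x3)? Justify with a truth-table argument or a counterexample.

No. Counterexample: with x3=0, x2=0, x5=0, x4=1, Expression 1 = 0 but Expression 2 = 1.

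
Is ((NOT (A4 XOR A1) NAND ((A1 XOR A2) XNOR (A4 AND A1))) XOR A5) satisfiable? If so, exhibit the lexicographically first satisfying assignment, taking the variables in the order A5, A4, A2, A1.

A5=0, A4=0, A2=0, A1=1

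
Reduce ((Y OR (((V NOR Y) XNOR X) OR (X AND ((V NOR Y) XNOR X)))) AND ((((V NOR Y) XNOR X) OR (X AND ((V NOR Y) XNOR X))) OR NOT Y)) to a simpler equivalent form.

By distribution ((E OR v) AND (E OR NOT v) = E) then absorption (E OR (E AND v) = E):
= ((V NOR Y) XNOR X)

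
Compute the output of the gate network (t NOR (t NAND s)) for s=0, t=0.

Substituting: (0 NOR (0 NAND 0))
= 0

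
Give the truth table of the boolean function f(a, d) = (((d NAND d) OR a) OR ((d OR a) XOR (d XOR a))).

a | d | Output
--------------
0 | 0 | 1
0 | 1 | 0
1 | 0 | 1
1 | 1 | 1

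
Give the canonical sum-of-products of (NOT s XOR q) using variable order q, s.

Σm(0, 3) = (NOT q AND NOT s) OR (q AND s)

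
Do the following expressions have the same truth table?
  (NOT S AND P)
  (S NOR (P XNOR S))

Yes, they are equivalent — the two output columns agree on all 4 assignments:
S | P | Expression 1 | Expression 2
-----------------------------------
0 | 0 | 0 | 0
0 | 1 | 1 | 1
1 | 0 | 0 | 0
1 | 1 | 0 | 0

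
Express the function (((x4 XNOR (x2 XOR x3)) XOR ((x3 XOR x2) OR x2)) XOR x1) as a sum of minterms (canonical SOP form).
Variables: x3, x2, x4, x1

Σm(0, 3, 4, 7, 8, 11, 13, 14) = (NOT x3 AND NOT x2 AND NOT x4 AND NOT x1) OR (NOT x3 AND NOT x2 AND x4 AND x1) OR (NOT x3 AND x2 AND NOT x4 AND NOT x1) OR (NOT x3 AND x2 AND x4 AND x1) OR (x3 AND NOT x2 AND NOT x4 AND NOT x1) OR (x3 AND NOT x2 AND x4 AND x1) OR (x3 AND x2 AND NOT x4 AND x1) OR (x3 AND x2 AND x4 AND NOT x1)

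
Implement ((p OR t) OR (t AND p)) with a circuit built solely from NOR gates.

((((p NOR t) NOR (p NOR t)) NOR ((t NOR t) NOR (p NOR p))) NOR (((p NOR t) NOR (p NOR t)) NOR ((t NOR t) NOR (p NOR p))))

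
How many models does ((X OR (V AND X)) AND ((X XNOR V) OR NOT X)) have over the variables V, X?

Satisfying assignments: (1,1)
Count: 1 out of 4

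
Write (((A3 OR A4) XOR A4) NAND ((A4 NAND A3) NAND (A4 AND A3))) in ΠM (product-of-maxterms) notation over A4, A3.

ΠM(1) = (A4 OR NOT A3)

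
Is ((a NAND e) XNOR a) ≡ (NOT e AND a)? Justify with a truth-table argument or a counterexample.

Yes, they are equivalent — the two output columns agree on all 4 assignments:
e | a | Expression 1 | Expression 2
-----------------------------------
0 | 0 | 0 | 0
0 | 1 | 1 | 1
1 | 0 | 0 | 0
1 | 1 | 0 | 0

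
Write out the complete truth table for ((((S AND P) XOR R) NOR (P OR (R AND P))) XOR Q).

P | S | R | Q | Output
----------------------
0 | 0 | 0 | 0 | 1
0 | 0 | 0 | 1 | 0
0 | 0 | 1 | 0 | 0
0 | 0 | 1 | 1 | 1
0 | 1 | 0 | 0 | 1
0 | 1 | 0 | 1 | 0
0 | 1 | 1 | 0 | 0
0 | 1 | 1 | 1 | 1
1 | 0 | 0 | 0 | 0
1 | 0 | 0 | 1 | 1
1 | 0 | 1 | 0 | 0
1 | 0 | 1 | 1 | 1
1 | 1 | 0 | 0 | 0
1 | 1 | 0 | 1 | 1
1 | 1 | 1 | 0 | 0
1 | 1 | 1 | 1 | 1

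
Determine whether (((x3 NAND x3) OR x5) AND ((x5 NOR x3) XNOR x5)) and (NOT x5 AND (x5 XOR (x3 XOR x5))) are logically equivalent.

No. Counterexample: with x5=0, x3=1, Expression 1 = 0 but Expression 2 = 1.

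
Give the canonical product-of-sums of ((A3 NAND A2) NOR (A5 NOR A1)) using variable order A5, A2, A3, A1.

ΠM(0, 1, 2, 3, 4, 5, 6, 8, 9, 10, 11, 12, 13) = (A5 OR A2 OR A3 OR A1) AND (A5 OR A2 OR A3 OR NOT A1) AND (A5 OR A2 OR NOT A3 OR A1) AND (A5 OR A2 OR NOT A3 OR NOT A1) AND (A5 OR NOT A2 OR A3 OR A1) AND (A5 OR NOT A2 OR A3 OR NOT A1) AND (A5 OR NOT A2 OR NOT A3 OR A1) AND (NOT A5 OR A2 OR A3 OR A1) AND (NOT A5 OR A2 OR A3 OR NOT A1) AND (NOT A5 OR A2 OR NOT A3 OR A1) AND (NOT A5 OR A2 OR NOT A3 OR NOT A1) AND (NOT A5 OR NOT A2 OR A3 OR A1) AND (NOT A5 OR NOT A2 OR A3 OR NOT A1)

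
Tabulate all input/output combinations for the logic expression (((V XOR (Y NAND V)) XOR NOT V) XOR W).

V | Y | W | Output
------------------
0 | 0 | 0 | 0
0 | 0 | 1 | 1
0 | 1 | 0 | 0
0 | 1 | 1 | 1
1 | 0 | 0 | 0
1 | 0 | 1 | 1
1 | 1 | 0 | 1
1 | 1 | 1 | 0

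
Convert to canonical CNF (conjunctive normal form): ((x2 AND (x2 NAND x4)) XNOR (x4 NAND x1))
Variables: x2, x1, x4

(x2 OR x1 OR x4) AND (x2 OR x1 OR NOT x4) AND (x2 OR NOT x1 OR x4) AND (NOT x2 OR x1 OR NOT x4)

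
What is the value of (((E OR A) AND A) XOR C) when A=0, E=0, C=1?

Substituting: (((0 OR 0) AND 0) XOR 1)
= 1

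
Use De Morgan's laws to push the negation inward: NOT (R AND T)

NOT R OR NOT T
De Morgan's: NOT(AND of terms) = OR of negations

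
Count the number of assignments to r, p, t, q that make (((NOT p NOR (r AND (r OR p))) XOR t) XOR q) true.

Satisfying assignments: (0,0,0,1), (0,0,1,0), (0,1,0,0), (0,1,1,1), (1,0,0,1), (1,0,1,0), (1,1,0,1), (1,1,1,0)
Count: 8 out of 16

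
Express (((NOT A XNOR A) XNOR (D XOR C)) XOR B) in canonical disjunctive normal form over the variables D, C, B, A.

(NOT D AND NOT C AND NOT B AND NOT A) OR (NOT D AND NOT C AND NOT B AND A) OR (NOT D AND C AND B AND NOT A) OR (NOT D AND C AND B AND A) OR (D AND NOT C AND B AND NOT A) OR (D AND NOT C AND B AND A) OR (D AND C AND NOT B AND NOT A) OR (D AND C AND NOT B AND A)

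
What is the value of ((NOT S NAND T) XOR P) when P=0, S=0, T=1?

Substituting: ((NOT 0 NAND 1) XOR 0)
= 0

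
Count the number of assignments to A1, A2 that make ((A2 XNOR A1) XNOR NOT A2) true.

Satisfying assignments: (0,0), (0,1)
Count: 2 out of 4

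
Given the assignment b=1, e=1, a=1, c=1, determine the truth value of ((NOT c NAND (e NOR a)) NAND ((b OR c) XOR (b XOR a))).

Substituting: ((NOT 1 NAND (1 NOR 1)) NAND ((1 OR 1) XOR (1 XOR 1)))
= 0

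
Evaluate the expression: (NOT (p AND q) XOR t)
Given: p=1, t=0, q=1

Substituting: (NOT (1 AND 1) XOR 0)
= 0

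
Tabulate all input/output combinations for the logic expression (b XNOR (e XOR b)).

e | b | Output
--------------
0 | 0 | 1
0 | 1 | 1
1 | 0 | 0
1 | 1 | 0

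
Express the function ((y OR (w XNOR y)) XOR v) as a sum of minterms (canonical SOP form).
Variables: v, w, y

Σm(0, 1, 3, 6) = (NOT v AND NOT w AND NOT y) OR (NOT v AND NOT w AND y) OR (NOT v AND w AND y) OR (v AND w AND NOT y)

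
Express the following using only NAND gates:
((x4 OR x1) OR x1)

((((x4 NAND x4) NAND (x1 NAND x1)) NAND ((x4 NAND x4) NAND (x1 NAND x1))) NAND (x1 NAND x1))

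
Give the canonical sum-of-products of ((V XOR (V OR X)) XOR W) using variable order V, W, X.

Σm(1, 2, 6, 7) = (NOT V AND NOT W AND X) OR (NOT V AND W AND NOT X) OR (V AND W AND NOT X) OR (V AND W AND X)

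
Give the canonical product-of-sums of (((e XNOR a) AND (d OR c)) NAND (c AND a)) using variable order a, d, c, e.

ΠM(11, 15) = (NOT a OR d OR NOT c OR NOT e) AND (NOT a OR NOT d OR NOT c OR NOT e)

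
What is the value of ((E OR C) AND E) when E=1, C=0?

Substituting: ((1 OR 0) AND 1)
= 1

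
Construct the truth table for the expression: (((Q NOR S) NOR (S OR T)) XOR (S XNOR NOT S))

T | Q | S | Output
------------------
0 | 0 | 0 | 0
0 | 0 | 1 | 0
0 | 1 | 0 | 1
0 | 1 | 1 | 0
1 | 0 | 0 | 0
1 | 0 | 1 | 0
1 | 1 | 0 | 0
1 | 1 | 1 | 0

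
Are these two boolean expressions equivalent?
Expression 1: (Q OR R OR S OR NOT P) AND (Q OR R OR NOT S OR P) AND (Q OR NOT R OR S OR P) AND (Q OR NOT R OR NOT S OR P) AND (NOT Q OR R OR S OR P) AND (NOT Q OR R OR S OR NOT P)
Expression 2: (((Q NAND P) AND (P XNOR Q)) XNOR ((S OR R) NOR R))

Yes, they are equivalent — the two output columns agree on all 16 assignments:
Q | R | S | P | Expression 1 | Expression 2
-------------------------------------------
0 | 0 | 0 | 0 | 1 | 1
0 | 0 | 0 | 1 | 0 | 0
0 | 0 | 1 | 0 | 0 | 0
0 | 0 | 1 | 1 | 1 | 1
0 | 1 | 0 | 0 | 0 | 0
0 | 1 | 0 | 1 | 1 | 1
0 | 1 | 1 | 0 | 0 | 0
0 | 1 | 1 | 1 | 1 | 1
1 | 0 | 0 | 0 | 0 | 0
1 | 0 | 0 | 1 | 0 | 0
1 | 0 | 1 | 0 | 1 | 1
1 | 0 | 1 | 1 | 1 | 1
1 | 1 | 0 | 0 | 1 | 1
1 | 1 | 0 | 1 | 1 | 1
1 | 1 | 1 | 0 | 1 | 1
1 | 1 | 1 | 1 | 1 | 1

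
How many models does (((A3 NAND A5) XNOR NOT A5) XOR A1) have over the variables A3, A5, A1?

Satisfying assignments: (0,0,0), (0,1,1), (1,0,0), (1,1,0)
Count: 4 out of 8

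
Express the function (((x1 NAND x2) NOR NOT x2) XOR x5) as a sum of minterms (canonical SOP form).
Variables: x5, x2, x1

Σm(3, 4, 5, 6) = (NOT x5 AND x2 AND x1) OR (x5 AND NOT x2 AND NOT x1) OR (x5 AND NOT x2 AND x1) OR (x5 AND x2 AND NOT x1)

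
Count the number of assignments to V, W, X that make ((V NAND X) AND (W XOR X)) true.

Satisfying assignments: (0,0,1), (0,1,0), (1,1,0)
Count: 3 out of 8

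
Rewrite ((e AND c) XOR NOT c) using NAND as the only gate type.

((((e NAND c) NAND (e NAND c)) NAND (((e NAND c) NAND (e NAND c)) NAND (c NAND c))) NAND ((c NAND c) NAND (((e NAND c) NAND (e NAND c)) NAND (c NAND c))))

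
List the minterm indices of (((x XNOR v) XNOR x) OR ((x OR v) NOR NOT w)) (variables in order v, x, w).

Σm(1, 4, 5, 6, 7) = (NOT v AND NOT x AND w) OR (v AND NOT x AND NOT w) OR (v AND NOT x AND w) OR (v AND x AND NOT w) OR (v AND x AND w)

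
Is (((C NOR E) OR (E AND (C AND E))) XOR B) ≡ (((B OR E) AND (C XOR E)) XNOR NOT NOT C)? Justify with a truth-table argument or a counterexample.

No. Counterexample: with E=0, B=1, C=0, Expression 1 = 0 but Expression 2 = 1.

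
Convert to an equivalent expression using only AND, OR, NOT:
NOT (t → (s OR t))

t AND NOT (s OR t)
(Negated implication: NOT(A → B) = A AND NOT B)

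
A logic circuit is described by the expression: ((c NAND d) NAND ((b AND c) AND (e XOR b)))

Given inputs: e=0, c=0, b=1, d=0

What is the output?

Substituting: ((0 NAND 0) NAND ((1 AND 0) AND (0 XOR 1)))
= 1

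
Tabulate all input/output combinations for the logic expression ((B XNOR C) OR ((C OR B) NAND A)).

B | C | A | Output
------------------
0 | 0 | 0 | 1
0 | 0 | 1 | 1
0 | 1 | 0 | 1
0 | 1 | 1 | 0
1 | 0 | 0 | 1
1 | 0 | 1 | 0
1 | 1 | 0 | 1
1 | 1 | 1 | 1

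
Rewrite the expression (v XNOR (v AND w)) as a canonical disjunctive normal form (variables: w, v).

(NOT w AND NOT v) OR (w AND NOT v) OR (w AND v)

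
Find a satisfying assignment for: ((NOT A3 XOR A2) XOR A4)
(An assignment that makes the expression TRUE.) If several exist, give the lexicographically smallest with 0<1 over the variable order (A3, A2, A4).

A3=0, A2=0, A4=0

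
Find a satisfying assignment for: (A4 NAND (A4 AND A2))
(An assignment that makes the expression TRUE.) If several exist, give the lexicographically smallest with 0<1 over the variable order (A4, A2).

A4=0, A2=0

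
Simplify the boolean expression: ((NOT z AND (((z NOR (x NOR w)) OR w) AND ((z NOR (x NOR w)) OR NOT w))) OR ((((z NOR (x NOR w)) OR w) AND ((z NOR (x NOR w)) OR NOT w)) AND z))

By distribution ((E AND v) OR (E AND NOT v) = E) then distribution ((E OR v) AND (E OR NOT v) = E):
= (z NOR (x NOR w))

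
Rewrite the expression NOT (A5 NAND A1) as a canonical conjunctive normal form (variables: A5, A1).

(A5 OR A1) AND (A5 OR NOT A1) AND (NOT A5 OR A1)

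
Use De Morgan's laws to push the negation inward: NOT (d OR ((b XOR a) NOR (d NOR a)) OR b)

NOT d AND NOT ((b XOR a) NOR (d NOR a)) AND NOT b
De Morgan's: NOT(OR of terms) = AND of negations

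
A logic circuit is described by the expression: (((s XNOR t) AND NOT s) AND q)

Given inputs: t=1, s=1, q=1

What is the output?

Substituting: (((1 XNOR 1) AND NOT 1) AND 1)
= 0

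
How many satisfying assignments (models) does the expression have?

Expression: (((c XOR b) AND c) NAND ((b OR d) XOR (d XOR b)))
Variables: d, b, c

Satisfying assignments: (0,0,0), (0,0,1), (0,1,0), (0,1,1), (1,0,0), (1,0,1), (1,1,0), (1,1,1)
Count: 8 out of 8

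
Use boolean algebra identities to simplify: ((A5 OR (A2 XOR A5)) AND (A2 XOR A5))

By absorption (E AND (E OR v) = E):
= (A2 XOR A5)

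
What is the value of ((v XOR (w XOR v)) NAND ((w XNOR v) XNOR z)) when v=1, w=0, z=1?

Substituting: ((1 XOR (0 XOR 1)) NAND ((0 XNOR 1) XNOR 1))
= 1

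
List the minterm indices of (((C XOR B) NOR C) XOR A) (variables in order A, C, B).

Σm(0, 5, 6, 7) = (NOT A AND NOT C AND NOT B) OR (A AND NOT C AND B) OR (A AND C AND NOT B) OR (A AND C AND B)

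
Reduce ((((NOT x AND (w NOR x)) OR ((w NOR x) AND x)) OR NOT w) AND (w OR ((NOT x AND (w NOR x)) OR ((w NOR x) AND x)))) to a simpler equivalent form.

By distribution ((E OR v) AND (E OR NOT v) = E) then distribution ((E AND v) OR (E AND NOT v) = E):
= (w NOR x)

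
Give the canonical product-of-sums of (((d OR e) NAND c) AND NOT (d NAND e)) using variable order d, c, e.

ΠM(0, 1, 2, 3, 4, 6, 7) = (d OR c OR e) AND (d OR c OR NOT e) AND (d OR NOT c OR e) AND (d OR NOT c OR NOT e) AND (NOT d OR c OR e) AND (NOT d OR NOT c OR e) AND (NOT d OR NOT c OR NOT e)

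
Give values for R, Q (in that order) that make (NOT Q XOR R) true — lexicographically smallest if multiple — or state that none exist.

R=0, Q=0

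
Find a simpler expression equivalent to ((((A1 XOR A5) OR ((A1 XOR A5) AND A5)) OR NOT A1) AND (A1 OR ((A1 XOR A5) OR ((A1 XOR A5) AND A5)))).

By distribution ((E OR v) AND (E OR NOT v) = E) then absorption (E OR (E AND v) = E):
= (A1 XOR A5)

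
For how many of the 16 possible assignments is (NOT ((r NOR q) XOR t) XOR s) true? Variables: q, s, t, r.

Satisfying assignments: (0,0,0,1), (0,0,1,0), (0,1,0,0), (0,1,1,1), (1,0,0,0), (1,0,0,1), (1,1,1,0), (1,1,1,1)
Count: 8 out of 16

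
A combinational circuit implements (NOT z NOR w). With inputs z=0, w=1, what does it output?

Substituting: (NOT 0 NOR 1)
= 0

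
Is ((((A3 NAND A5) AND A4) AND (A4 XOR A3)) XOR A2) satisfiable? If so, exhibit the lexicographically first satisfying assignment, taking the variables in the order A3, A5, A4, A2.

A3=0, A5=0, A4=0, A2=1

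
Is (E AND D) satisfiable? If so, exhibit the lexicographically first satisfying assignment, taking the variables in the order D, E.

D=1, E=1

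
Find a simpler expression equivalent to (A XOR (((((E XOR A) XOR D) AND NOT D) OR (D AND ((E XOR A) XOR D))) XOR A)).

By XOR self-cancellation ((E XOR v) XOR v = E) then distribution ((E AND v) OR (E AND NOT v) = E):
= ((E XOR A) XOR D)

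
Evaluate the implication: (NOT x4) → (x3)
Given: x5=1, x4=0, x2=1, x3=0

Antecedent (NOT x4) = 1; consequent (x3) = 0.
1 → 0 = 0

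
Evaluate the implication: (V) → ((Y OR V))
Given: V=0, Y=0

Antecedent (V) = 0; consequent ((Y OR V)) = 0.
0 → 0 = 1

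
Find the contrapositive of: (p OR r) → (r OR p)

Contrapositive: NOT (r OR p) → NOT (p OR r)
Note: A statement and its contrapositive are logically equivalent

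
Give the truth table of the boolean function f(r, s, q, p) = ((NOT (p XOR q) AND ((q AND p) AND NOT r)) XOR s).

r | s | q | p | Output
----------------------
0 | 0 | 0 | 0 | 0
0 | 0 | 0 | 1 | 0
0 | 0 | 1 | 0 | 0
0 | 0 | 1 | 1 | 1
0 | 1 | 0 | 0 | 1
0 | 1 | 0 | 1 | 1
0 | 1 | 1 | 0 | 1
0 | 1 | 1 | 1 | 0
1 | 0 | 0 | 0 | 0
1 | 0 | 0 | 1 | 0
1 | 0 | 1 | 0 | 0
1 | 0 | 1 | 1 | 0
1 | 1 | 0 | 0 | 1
1 | 1 | 0 | 1 | 1
1 | 1 | 1 | 0 | 1
1 | 1 | 1 | 1 | 1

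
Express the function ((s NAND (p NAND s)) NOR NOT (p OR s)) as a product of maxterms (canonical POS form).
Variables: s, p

ΠM(0, 1, 3) = (s OR p) AND (s OR NOT p) AND (NOT s OR NOT p)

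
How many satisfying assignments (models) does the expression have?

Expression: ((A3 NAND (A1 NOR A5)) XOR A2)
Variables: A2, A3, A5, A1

Satisfying assignments: (0,0,0,0), (0,0,0,1), (0,0,1,0), (0,0,1,1), (0,1,0,1), (0,1,1,0), (0,1,1,1), (1,1,0,0)
Count: 8 out of 16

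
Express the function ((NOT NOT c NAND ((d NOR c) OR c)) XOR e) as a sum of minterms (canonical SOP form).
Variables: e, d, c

Σm(0, 2, 5, 7) = (NOT e AND NOT d AND NOT c) OR (NOT e AND d AND NOT c) OR (e AND NOT d AND c) OR (e AND d AND c)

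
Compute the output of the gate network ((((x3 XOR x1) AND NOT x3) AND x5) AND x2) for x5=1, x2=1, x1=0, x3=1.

Substituting: ((((1 XOR 0) AND NOT 1) AND 1) AND 1)
= 0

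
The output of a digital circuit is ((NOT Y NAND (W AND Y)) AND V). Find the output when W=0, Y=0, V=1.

Substituting: ((NOT 0 NAND (0 AND 0)) AND 1)
= 1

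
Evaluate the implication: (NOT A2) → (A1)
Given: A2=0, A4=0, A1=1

Antecedent (NOT A2) = 1; consequent (A1) = 1.
1 → 1 = 1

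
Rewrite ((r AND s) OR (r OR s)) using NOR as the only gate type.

((((r NOR r) NOR (s NOR s)) NOR ((r NOR s) NOR (r NOR s))) NOR (((r NOR r) NOR (s NOR s)) NOR ((r NOR s) NOR (r NOR s))))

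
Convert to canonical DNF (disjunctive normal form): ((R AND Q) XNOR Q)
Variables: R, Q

(NOT R AND NOT Q) OR (R AND NOT Q) OR (R AND Q)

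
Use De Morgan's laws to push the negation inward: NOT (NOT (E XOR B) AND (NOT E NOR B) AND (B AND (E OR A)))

(E XOR B) OR NOT (NOT E NOR B) OR NOT (B AND (E OR A))
De Morgan's: NOT(AND of terms) = OR of negations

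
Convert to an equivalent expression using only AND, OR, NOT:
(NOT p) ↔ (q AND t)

((NOT p) AND (q AND t)) OR (p AND NOT (q AND t))
(Biconditional = both true or both false)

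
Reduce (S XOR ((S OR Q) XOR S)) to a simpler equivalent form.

By XOR self-cancellation ((E XOR v) XOR v = E):
= (S OR Q)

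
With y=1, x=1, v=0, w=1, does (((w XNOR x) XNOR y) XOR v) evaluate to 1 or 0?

Substituting: (((1 XNOR 1) XNOR 1) XOR 0)
= 1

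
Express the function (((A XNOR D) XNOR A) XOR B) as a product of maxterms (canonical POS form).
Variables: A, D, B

ΠM(0, 3, 4, 7) = (A OR D OR B) AND (A OR NOT D OR NOT B) AND (NOT A OR D OR B) AND (NOT A OR NOT D OR NOT B)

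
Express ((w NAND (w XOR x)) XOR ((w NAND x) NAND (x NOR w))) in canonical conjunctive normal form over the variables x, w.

(NOT x OR w) AND (NOT x OR NOT w)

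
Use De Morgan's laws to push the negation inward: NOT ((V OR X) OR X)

NOT (V OR X) AND NOT X
De Morgan's: NOT(OR of terms) = AND of negations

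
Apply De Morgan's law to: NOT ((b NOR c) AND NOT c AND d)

NOT (b NOR c) OR c OR NOT d
De Morgan's: NOT(AND of terms) = OR of negations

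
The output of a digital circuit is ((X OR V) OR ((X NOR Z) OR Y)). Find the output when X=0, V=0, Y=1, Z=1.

Substituting: ((0 OR 0) OR ((0 NOR 1) OR 1))
= 1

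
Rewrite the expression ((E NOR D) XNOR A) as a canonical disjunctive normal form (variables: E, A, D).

(NOT E AND NOT A AND D) OR (NOT E AND A AND NOT D) OR (E AND NOT A AND NOT D) OR (E AND NOT A AND D)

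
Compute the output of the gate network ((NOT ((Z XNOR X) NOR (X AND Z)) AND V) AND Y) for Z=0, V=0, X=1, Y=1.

Substituting: ((NOT ((0 XNOR 1) NOR (1 AND 0)) AND 0) AND 1)
= 0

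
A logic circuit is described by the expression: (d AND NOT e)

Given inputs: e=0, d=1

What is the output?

Substituting: (1 AND NOT 0)
= 1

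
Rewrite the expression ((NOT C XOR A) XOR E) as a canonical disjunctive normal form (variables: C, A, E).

(NOT C AND NOT A AND NOT E) OR (NOT C AND A AND E) OR (C AND NOT A AND E) OR (C AND A AND NOT E)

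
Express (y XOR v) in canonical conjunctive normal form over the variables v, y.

(v OR y) AND (NOT v OR NOT y)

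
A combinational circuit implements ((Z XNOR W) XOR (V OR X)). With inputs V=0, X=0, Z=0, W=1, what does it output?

Substituting: ((0 XNOR 1) XOR (0 OR 0))
= 0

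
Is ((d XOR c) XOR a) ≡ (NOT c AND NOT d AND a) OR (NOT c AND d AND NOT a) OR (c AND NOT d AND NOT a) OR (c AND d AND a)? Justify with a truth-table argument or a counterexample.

Yes, they are equivalent — the two output columns agree on all 8 assignments:
c | d | a | Expression 1 | Expression 2
---------------------------------------
0 | 0 | 0 | 0 | 0
0 | 0 | 1 | 1 | 1
0 | 1 | 0 | 1 | 1
0 | 1 | 1 | 0 | 0
1 | 0 | 0 | 1 | 1
1 | 0 | 1 | 0 | 0
1 | 1 | 0 | 0 | 0
1 | 1 | 1 | 1 | 1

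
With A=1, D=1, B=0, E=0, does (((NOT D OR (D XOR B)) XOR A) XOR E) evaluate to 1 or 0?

Substituting: (((NOT 1 OR (1 XOR 0)) XOR 1) XOR 0)
= 0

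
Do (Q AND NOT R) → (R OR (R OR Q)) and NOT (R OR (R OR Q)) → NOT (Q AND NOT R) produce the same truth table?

Yes, Contrapositive is always equivalent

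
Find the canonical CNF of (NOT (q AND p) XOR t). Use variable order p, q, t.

(p OR q OR NOT t) AND (p OR NOT q OR NOT t) AND (NOT p OR q OR NOT t) AND (NOT p OR NOT q OR t)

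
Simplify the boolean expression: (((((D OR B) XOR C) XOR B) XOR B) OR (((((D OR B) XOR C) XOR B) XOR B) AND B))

By absorption (E OR (E AND v) = E) then XOR self-cancellation ((E XOR v) XOR v = E):
= ((D OR B) XOR C)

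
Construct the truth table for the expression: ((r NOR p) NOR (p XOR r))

r | p | Output
--------------
0 | 0 | 0
0 | 1 | 0
1 | 0 | 0
1 | 1 | 1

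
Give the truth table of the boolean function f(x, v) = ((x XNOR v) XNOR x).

x | v | Output
--------------
0 | 0 | 0
0 | 1 | 1
1 | 0 | 0
1 | 1 | 1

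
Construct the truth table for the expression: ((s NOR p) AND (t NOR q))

p | t | q | s | Output
----------------------
0 | 0 | 0 | 0 | 1
0 | 0 | 0 | 1 | 0
0 | 0 | 1 | 0 | 0
0 | 0 | 1 | 1 | 0
0 | 1 | 0 | 0 | 0
0 | 1 | 0 | 1 | 0
0 | 1 | 1 | 0 | 0
0 | 1 | 1 | 1 | 0
1 | 0 | 0 | 0 | 0
1 | 0 | 0 | 1 | 0
1 | 0 | 1 | 0 | 0
1 | 0 | 1 | 1 | 0
1 | 1 | 0 | 0 | 0
1 | 1 | 0 | 1 | 0
1 | 1 | 1 | 0 | 0
1 | 1 | 1 | 1 | 0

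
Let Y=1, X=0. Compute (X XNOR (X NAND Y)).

Substituting: (0 XNOR (0 NAND 1))
= 0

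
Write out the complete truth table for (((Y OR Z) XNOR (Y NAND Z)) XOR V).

Z | Y | V | Output
------------------
0 | 0 | 0 | 0
0 | 0 | 1 | 1
0 | 1 | 0 | 1
0 | 1 | 1 | 0
1 | 0 | 0 | 1
1 | 0 | 1 | 0
1 | 1 | 0 | 0
1 | 1 | 1 | 1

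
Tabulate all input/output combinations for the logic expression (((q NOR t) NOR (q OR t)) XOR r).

t | q | r | Output
------------------
0 | 0 | 0 | 0
0 | 0 | 1 | 1
0 | 1 | 0 | 0
0 | 1 | 1 | 1
1 | 0 | 0 | 0
1 | 0 | 1 | 1
1 | 1 | 0 | 0
1 | 1 | 1 | 1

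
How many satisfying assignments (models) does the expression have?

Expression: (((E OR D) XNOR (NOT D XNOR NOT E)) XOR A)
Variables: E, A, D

Satisfying assignments: (0,1,0), (0,1,1), (1,0,1), (1,1,0)
Count: 4 out of 8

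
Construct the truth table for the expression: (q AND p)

q | p | Output
--------------
0 | 0 | 0
0 | 1 | 0
1 | 0 | 0
1 | 1 | 1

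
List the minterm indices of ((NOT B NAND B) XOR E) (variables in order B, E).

Σm(0, 2) = (NOT B AND NOT E) OR (B AND NOT E)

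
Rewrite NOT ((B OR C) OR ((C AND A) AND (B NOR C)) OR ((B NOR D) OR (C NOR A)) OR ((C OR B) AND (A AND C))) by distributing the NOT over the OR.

NOT (B OR C) AND NOT ((C AND A) AND (B NOR C)) AND NOT ((B NOR D) OR (C NOR A)) AND NOT ((C OR B) AND (A AND C))
De Morgan's: NOT(OR of terms) = AND of negations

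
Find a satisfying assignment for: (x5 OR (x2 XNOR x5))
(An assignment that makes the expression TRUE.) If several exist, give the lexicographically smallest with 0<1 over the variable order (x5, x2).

x5=0, x2=0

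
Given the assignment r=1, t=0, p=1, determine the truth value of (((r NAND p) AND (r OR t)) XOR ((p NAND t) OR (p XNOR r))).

Substituting: (((1 NAND 1) AND (1 OR 0)) XOR ((1 NAND 0) OR (1 XNOR 1)))
= 1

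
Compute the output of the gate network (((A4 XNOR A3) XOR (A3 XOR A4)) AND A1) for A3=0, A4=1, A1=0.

Substituting: (((1 XNOR 0) XOR (0 XOR 1)) AND 0)
= 0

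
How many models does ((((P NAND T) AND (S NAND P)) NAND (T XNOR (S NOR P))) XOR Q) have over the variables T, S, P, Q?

Satisfying assignments: (0,0,0,0), (0,0,1,1), (0,1,0,1), (0,1,1,0), (1,0,0,1), (1,0,1,0), (1,1,0,0), (1,1,1,0)
Count: 8 out of 16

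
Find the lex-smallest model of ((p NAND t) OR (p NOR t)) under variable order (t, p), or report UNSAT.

t=0, p=0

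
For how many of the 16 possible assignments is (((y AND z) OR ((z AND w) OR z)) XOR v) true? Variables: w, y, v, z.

Satisfying assignments: (0,0,0,1), (0,0,1,0), (0,1,0,1), (0,1,1,0), (1,0,0,1), (1,0,1,0), (1,1,0,1), (1,1,1,0)
Count: 8 out of 16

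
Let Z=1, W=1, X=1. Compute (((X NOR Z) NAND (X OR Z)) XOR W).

Substituting: (((1 NOR 1) NAND (1 OR 1)) XOR 1)
= 0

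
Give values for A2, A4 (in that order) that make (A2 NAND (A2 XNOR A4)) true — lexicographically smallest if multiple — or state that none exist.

A2=0, A4=0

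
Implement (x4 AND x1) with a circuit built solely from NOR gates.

((x4 NOR x4) NOR (x1 NOR x1))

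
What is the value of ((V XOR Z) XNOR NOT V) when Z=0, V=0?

Substituting: ((0 XOR 0) XNOR NOT 0)
= 0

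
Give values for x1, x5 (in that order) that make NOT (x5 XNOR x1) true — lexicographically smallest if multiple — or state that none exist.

x1=0, x5=1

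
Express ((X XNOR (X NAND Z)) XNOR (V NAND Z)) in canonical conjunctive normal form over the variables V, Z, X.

(V OR Z OR X) AND (V OR NOT Z OR X) AND (V OR NOT Z OR NOT X) AND (NOT V OR Z OR X)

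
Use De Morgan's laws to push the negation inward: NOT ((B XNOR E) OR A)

NOT (B XNOR E) AND NOT A
De Morgan's: NOT(OR of terms) = AND of negations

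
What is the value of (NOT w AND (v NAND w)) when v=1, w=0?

Substituting: (NOT 0 AND (1 NAND 0))
= 1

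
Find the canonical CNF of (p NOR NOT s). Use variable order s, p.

(s OR p) AND (s OR NOT p) AND (NOT s OR NOT p)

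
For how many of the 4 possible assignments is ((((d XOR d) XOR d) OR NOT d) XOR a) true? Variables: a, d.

Satisfying assignments: (0,0), (0,1)
Count: 2 out of 4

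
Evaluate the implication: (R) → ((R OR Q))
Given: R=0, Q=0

Antecedent (R) = 0; consequent ((R OR Q)) = 0.
0 → 0 = 1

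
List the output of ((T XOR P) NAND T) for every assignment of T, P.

T | P | Output
--------------
0 | 0 | 1
0 | 1 | 1
1 | 0 | 0
1 | 1 | 1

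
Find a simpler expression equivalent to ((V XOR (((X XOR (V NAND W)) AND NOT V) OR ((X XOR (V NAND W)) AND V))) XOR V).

By XOR self-cancellation ((E XOR v) XOR v = E) then distribution ((E AND v) OR (E AND NOT v) = E):
= (X XOR (V NAND W))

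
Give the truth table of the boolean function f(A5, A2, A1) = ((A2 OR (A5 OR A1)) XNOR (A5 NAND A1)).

A5 | A2 | A1 | Output
---------------------
0 | 0 | 0 | 0
0 | 0 | 1 | 1
0 | 1 | 0 | 1
0 | 1 | 1 | 1
1 | 0 | 0 | 1
1 | 0 | 1 | 0
1 | 1 | 0 | 1
1 | 1 | 1 | 0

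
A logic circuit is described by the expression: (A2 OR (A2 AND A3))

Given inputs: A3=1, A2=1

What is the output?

Substituting: (1 OR (1 AND 1))
= 1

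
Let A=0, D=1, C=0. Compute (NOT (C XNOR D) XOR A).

Substituting: (NOT (0 XNOR 1) XOR 0)
= 1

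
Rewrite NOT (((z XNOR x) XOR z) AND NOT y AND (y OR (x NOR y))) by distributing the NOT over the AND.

NOT ((z XNOR x) XOR z) OR y OR NOT (y OR (x NOR y))
De Morgan's: NOT(AND of terms) = OR of negations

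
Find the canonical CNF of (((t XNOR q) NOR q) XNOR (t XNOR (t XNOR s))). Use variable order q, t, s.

(q OR t OR NOT s) AND (q OR NOT t OR s) AND (NOT q OR t OR NOT s) AND (NOT q OR NOT t OR NOT s)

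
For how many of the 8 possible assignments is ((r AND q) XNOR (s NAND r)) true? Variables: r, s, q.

Satisfying assignments: (1,0,1), (1,1,0)
Count: 2 out of 8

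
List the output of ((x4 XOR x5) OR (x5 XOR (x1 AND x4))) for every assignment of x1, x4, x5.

x1 | x4 | x5 | Output
---------------------
0 | 0 | 0 | 0
0 | 0 | 1 | 1
0 | 1 | 0 | 1
0 | 1 | 1 | 1
1 | 0 | 0 | 0
1 | 0 | 1 | 1
1 | 1 | 0 | 1
1 | 1 | 1 | 0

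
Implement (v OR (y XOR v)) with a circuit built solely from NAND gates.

((v NAND v) NAND (((y NAND (y NAND v)) NAND (v NAND (y NAND v))) NAND ((y NAND (y NAND v)) NAND (v NAND (y NAND v)))))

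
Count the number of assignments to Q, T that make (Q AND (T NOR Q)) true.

No assignment satisfies the expression.
Count: 0 out of 4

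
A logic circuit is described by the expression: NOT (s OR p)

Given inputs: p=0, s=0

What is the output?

Substituting: NOT (0 OR 0)
= 1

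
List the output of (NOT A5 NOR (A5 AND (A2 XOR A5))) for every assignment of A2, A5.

A2 | A5 | Output
----------------
0 | 0 | 0
0 | 1 | 0
1 | 0 | 0
1 | 1 | 1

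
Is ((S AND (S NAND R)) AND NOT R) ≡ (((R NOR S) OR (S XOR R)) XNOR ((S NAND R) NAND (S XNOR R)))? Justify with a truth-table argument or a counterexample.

No. Counterexample: with R=1, S=0, Expression 1 = 0 but Expression 2 = 1.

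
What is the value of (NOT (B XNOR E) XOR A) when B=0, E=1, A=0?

Substituting: (NOT (0 XNOR 1) XOR 0)
= 1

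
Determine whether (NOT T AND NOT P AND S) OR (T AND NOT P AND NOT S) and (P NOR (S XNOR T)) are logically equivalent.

Yes, they are equivalent — the two output columns agree on all 8 assignments:
T | P | S | Expression 1 | Expression 2
---------------------------------------
0 | 0 | 0 | 0 | 0
0 | 0 | 1 | 1 | 1
0 | 1 | 0 | 0 | 0
0 | 1 | 1 | 0 | 0
1 | 0 | 0 | 1 | 1
1 | 0 | 1 | 0 | 0
1 | 1 | 0 | 0 | 0
1 | 1 | 1 | 0 | 0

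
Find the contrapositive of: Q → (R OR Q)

Contrapositive: NOT (R OR Q) → NOT Q
Note: A statement and its contrapositive are logically equivalent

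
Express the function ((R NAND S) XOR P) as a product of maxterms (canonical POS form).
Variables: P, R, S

ΠM(3, 4, 5, 6) = (P OR NOT R OR NOT S) AND (NOT P OR R OR S) AND (NOT P OR R OR NOT S) AND (NOT P OR NOT R OR S)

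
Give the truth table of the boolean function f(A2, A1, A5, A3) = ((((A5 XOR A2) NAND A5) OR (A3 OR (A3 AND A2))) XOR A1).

A2 | A1 | A5 | A3 | Output
--------------------------
0 | 0 | 0 | 0 | 1
0 | 0 | 0 | 1 | 1
0 | 0 | 1 | 0 | 0
0 | 0 | 1 | 1 | 1
0 | 1 | 0 | 0 | 0
0 | 1 | 0 | 1 | 0
0 | 1 | 1 | 0 | 1
0 | 1 | 1 | 1 | 0
1 | 0 | 0 | 0 | 1
1 | 0 | 0 | 1 | 1
1 | 0 | 1 | 0 | 1
1 | 0 | 1 | 1 | 1
1 | 1 | 0 | 0 | 0
1 | 1 | 0 | 1 | 0
1 | 1 | 1 | 0 | 0
1 | 1 | 1 | 1 | 0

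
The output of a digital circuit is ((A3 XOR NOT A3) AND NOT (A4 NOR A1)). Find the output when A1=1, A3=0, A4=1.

Substituting: ((0 XOR NOT 0) AND NOT (1 NOR 1))
= 1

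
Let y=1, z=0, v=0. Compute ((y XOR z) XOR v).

Substituting: ((1 XOR 0) XOR 0)
= 1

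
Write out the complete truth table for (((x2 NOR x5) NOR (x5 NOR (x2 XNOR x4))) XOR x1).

x4 | x1 | x2 | x5 | Output
--------------------------
0 | 0 | 0 | 0 | 0
0 | 0 | 0 | 1 | 1
0 | 0 | 1 | 0 | 0
0 | 0 | 1 | 1 | 1
0 | 1 | 0 | 0 | 1
0 | 1 | 0 | 1 | 0
0 | 1 | 1 | 0 | 1
0 | 1 | 1 | 1 | 0
1 | 0 | 0 | 0 | 0
1 | 0 | 0 | 1 | 1
1 | 0 | 1 | 0 | 1
1 | 0 | 1 | 1 | 1
1 | 1 | 0 | 0 | 1
1 | 1 | 0 | 1 | 0
1 | 1 | 1 | 0 | 0
1 | 1 | 1 | 1 | 0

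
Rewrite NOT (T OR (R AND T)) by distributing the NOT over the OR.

NOT T AND NOT (R AND T)
De Morgan's: NOT(OR of terms) = AND of negations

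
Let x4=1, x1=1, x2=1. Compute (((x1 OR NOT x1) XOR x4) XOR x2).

Substituting: (((1 OR NOT 1) XOR 1) XOR 1)
= 1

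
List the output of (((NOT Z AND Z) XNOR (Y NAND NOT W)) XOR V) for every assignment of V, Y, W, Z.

V | Y | W | Z | Output
----------------------
0 | 0 | 0 | 0 | 0
0 | 0 | 0 | 1 | 0
0 | 0 | 1 | 0 | 0
0 | 0 | 1 | 1 | 0
0 | 1 | 0 | 0 | 1
0 | 1 | 0 | 1 | 1
0 | 1 | 1 | 0 | 0
0 | 1 | 1 | 1 | 0
1 | 0 | 0 | 0 | 1
1 | 0 | 0 | 1 | 1
1 | 0 | 1 | 0 | 1
1 | 0 | 1 | 1 | 1
1 | 1 | 0 | 0 | 0
1 | 1 | 0 | 1 | 0
1 | 1 | 1 | 0 | 1
1 | 1 | 1 | 1 | 1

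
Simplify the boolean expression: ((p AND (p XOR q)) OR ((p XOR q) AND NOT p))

By distribution ((E AND v) OR (E AND NOT v) = E):
= (p XOR q)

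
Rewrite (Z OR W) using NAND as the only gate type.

((Z NAND Z) NAND (W NAND W))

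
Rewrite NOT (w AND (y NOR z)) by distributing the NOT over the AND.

NOT w OR NOT (y NOR z)
De Morgan's: NOT(AND of terms) = OR of negations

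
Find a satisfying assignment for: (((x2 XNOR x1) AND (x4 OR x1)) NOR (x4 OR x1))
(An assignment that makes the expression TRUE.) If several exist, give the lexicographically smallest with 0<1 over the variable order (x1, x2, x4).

x1=0, x2=0, x4=0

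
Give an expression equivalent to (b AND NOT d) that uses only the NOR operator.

((b NOR b) NOR ((d NOR d) NOR (d NOR d)))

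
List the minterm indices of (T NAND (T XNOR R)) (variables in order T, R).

Σm(0, 1, 2) = (NOT T AND NOT R) OR (NOT T AND R) OR (T AND NOT R)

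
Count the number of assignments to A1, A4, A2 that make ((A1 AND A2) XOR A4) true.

Satisfying assignments: (0,1,0), (0,1,1), (1,0,1), (1,1,0)
Count: 4 out of 8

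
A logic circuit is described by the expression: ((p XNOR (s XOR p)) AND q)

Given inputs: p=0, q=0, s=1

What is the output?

Substituting: ((0 XNOR (1 XOR 0)) AND 0)
= 0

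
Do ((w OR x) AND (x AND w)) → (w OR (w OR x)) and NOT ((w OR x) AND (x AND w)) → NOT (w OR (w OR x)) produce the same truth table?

No, Inverse is not equivalent to original (counterexample: x=0, z=0, w=1)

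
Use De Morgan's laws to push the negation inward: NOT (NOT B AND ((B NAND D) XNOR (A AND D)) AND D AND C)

B OR NOT ((B NAND D) XNOR (A AND D)) OR NOT D OR NOT C
De Morgan's: NOT(AND of terms) = OR of negations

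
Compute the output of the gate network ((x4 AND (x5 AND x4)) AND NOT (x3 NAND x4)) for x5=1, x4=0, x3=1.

Substituting: ((0 AND (1 AND 0)) AND NOT (1 NAND 0))
= 0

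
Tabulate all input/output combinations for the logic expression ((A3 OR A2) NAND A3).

A3 | A2 | Output
----------------
0 | 0 | 1
0 | 1 | 1
1 | 0 | 0
1 | 1 | 0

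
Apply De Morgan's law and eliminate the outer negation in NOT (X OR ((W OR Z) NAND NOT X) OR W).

NOT X AND NOT ((W OR Z) NAND NOT X) AND NOT W
De Morgan's: NOT(OR of terms) = AND of negations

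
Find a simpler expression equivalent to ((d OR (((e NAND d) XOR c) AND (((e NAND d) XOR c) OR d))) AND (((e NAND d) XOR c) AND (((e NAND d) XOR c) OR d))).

By absorption (E AND (E OR v) = E) then absorption (E AND (E OR v) = E):
= ((e NAND d) XOR c)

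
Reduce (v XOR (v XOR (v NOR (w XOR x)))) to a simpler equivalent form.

By XOR self-cancellation ((E XOR v) XOR v = E):
= (v NOR (w XOR x))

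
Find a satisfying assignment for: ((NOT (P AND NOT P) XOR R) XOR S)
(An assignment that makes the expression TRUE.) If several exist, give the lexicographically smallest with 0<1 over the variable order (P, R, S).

P=0, R=0, S=0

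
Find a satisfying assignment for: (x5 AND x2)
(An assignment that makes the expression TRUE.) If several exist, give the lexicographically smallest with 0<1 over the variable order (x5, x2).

x5=1, x2=1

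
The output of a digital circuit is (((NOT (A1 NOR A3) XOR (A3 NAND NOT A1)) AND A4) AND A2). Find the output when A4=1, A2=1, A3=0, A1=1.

Substituting: (((NOT (1 NOR 0) XOR (0 NAND NOT 1)) AND 1) AND 1)
= 0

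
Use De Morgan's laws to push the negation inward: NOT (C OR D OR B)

NOT C AND NOT D AND NOT B
De Morgan's: NOT(OR of terms) = AND of negations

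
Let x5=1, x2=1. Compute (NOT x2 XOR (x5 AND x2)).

Substituting: (NOT 1 XOR (1 AND 1))
= 1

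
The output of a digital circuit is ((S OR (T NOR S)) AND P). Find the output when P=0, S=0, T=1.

Substituting: ((0 OR (1 NOR 0)) AND 0)
= 0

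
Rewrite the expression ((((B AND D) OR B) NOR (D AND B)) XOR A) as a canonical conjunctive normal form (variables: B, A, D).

(B OR NOT A OR D) AND (B OR NOT A OR NOT D) AND (NOT B OR A OR D) AND (NOT B OR A OR NOT D)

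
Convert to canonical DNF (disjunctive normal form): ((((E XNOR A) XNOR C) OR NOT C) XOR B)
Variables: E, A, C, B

(NOT E AND NOT A AND NOT C AND NOT B) OR (NOT E AND NOT A AND C AND NOT B) OR (NOT E AND A AND NOT C AND NOT B) OR (NOT E AND A AND C AND B) OR (E AND NOT A AND NOT C AND NOT B) OR (E AND NOT A AND C AND B) OR (E AND A AND NOT C AND NOT B) OR (E AND A AND C AND NOT B)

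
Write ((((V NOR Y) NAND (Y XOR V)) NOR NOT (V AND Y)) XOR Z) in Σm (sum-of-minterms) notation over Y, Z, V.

Σm(2, 3, 6, 7) = (NOT Y AND Z AND NOT V) OR (NOT Y AND Z AND V) OR (Y AND Z AND NOT V) OR (Y AND Z AND V)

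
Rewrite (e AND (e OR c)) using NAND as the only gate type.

((e NAND ((e NAND e) NAND (c NAND c))) NAND (e NAND ((e NAND e) NAND (c NAND c))))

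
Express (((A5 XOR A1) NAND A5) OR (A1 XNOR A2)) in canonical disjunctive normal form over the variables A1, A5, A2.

(NOT A1 AND NOT A5 AND NOT A2) OR (NOT A1 AND NOT A5 AND A2) OR (NOT A1 AND A5 AND NOT A2) OR (A1 AND NOT A5 AND NOT A2) OR (A1 AND NOT A5 AND A2) OR (A1 AND A5 AND NOT A2) OR (A1 AND A5 AND A2)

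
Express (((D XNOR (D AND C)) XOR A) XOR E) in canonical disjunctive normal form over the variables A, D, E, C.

(NOT A AND NOT D AND NOT E AND NOT C) OR (NOT A AND NOT D AND NOT E AND C) OR (NOT A AND D AND NOT E AND C) OR (NOT A AND D AND E AND NOT C) OR (A AND NOT D AND E AND NOT C) OR (A AND NOT D AND E AND C) OR (A AND D AND NOT E AND NOT C) OR (A AND D AND E AND C)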